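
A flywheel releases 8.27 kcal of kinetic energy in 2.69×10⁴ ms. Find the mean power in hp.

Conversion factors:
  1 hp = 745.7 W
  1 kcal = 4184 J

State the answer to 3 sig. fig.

8.27 kcal × 4184 → 34601.7 J
2.69×10⁴ ms × 0.001 → 26.9 s
P = E / t = 34601.7 J / 26.9 s = 1286.31 W
1286.31 W ÷ (745.7 W/hp) = 1.72497 hp

1.72 hp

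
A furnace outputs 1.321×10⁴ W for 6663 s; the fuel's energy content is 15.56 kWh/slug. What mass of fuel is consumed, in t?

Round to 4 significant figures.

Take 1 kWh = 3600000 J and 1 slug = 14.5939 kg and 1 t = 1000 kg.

E = P × t = 13210 × 6663 = 8.80182×10⁷ J
15.56 kWh/slug → 3.83832×10⁶ J/kg
m = E / e_s = 8.80182×10⁷ / 3.83832×10⁶ = 22.9314 kg
In t: 22.9314 / 1000 = 0.0229314 t

0.02293 t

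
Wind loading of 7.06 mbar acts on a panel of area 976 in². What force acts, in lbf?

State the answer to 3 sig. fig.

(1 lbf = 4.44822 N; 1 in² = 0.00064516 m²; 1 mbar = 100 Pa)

7.06 mbar × 100 = 706 Pa
976 in² × 0.00064516 = 0.629676 m²
F = P × A = 706 Pa × 0.629676 m² = 444.551 N
444.551 N ÷ (4.44822 N/lbf) = 99.9391 lbf

99.9 lbf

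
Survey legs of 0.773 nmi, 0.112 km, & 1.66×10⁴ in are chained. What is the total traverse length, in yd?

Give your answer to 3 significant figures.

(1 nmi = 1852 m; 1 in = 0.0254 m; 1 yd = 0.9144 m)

0.773 nmi × 1852 = 1431.6 m
0.112 km × 1000 = 112 m
1.66×10⁴ in × 0.0254 = 421.64 m
Combined: 1431.6 + 112 + 421.64 = 1965.24 m
In yd: 1965.24 / 0.9144 = 2149.21 yd

2150 yd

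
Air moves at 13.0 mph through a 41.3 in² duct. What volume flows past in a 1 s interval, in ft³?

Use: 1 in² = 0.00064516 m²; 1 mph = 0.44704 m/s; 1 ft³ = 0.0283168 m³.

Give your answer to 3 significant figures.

5.47 ft³

13.0 mph × 0.44704 → 5.81152 m/s
41.3 in² × 0.00064516 → 0.0266451 m²
V = v × A × t = 5.81152 m/s × 0.0266451 m² × 1 s = 0.154849 m³
0.154849 m³ ÷ (0.0283168 m³/ft³) = 5.46845 ft³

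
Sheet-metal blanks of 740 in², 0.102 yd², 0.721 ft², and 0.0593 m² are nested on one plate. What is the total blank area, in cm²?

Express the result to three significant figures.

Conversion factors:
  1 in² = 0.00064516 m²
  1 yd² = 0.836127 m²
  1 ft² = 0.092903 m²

6890 cm²

740 in² × 0.00064516 → 0.477418 m²
0.102 yd² × 0.836127 → 0.085285 m²
0.721 ft² × 0.092903 → 0.0669831 m²
0.0593 m² (already m²)
Total: 0.477418 + 0.085285 + 0.0669831 + 0.0593 = 0.688986 m²
In cm²: 0.688986 / 0.0001 = 6889.86 cm²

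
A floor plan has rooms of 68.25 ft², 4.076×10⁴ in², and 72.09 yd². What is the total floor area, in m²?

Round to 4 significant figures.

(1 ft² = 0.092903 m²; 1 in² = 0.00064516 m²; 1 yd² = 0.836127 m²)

92.91 m²

68.25 ft² × 0.092903 = 6.34063 m²
4.076×10⁴ in² × 0.00064516 = 26.2967 m²
72.09 yd² × 0.836127 = 60.2764 m²
Combined: 6.34063 + 26.2967 + 60.2764 = 92.9137 m²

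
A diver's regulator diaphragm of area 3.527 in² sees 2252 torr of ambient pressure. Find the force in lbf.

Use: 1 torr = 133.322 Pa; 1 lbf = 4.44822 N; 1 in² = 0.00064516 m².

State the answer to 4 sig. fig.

2252 torr × 133.322 = 300241 Pa
3.527 in² × 0.00064516 = 0.00227548 m²
F = P × A = 300241 Pa × 0.00227548 m² = 683.192 N
683.192 N ÷ (4.44822 N/lbf) = 153.588 lbf

153.6 lbf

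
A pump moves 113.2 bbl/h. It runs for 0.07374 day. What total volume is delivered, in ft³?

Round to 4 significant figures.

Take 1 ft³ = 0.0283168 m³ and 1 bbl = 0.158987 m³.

1125 ft³

113.2 bbl/h → 0.00499926 m³/s
0.07374 day → 6371.14 s
V = Q × t = 0.00499926 × 6371.14 = 31.851 m³
In ft³: 31.851 / 0.0283168 = 1124.81 ft³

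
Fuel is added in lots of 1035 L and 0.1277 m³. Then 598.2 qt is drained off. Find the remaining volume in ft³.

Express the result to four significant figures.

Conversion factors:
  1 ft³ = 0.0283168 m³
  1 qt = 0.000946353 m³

21.07 ft³

1035 L × 0.001 → 1.035 m³
0.1277 m³ (already m³)
598.2 qt × 0.000946353 → 0.566108 m³
Sum: 1.035 + 0.1277 − 0.566108 = 0.596592 m³
In ft³: 0.596592 / 0.0283168 = 21.0685 ft³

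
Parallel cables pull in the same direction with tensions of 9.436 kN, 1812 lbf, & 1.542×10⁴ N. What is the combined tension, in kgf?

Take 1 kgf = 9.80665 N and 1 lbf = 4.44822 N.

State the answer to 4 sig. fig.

3357 kgf

9.436 kN × 1000 → 9436 N
1812 lbf × 4.44822 → 8060.17 N
1.542×10⁴ N (already N)
Total: 9436 + 8060.17 + 15420 = 32916.2 N
In kgf: 32916.2 / 9.80665 = 3356.52 kgf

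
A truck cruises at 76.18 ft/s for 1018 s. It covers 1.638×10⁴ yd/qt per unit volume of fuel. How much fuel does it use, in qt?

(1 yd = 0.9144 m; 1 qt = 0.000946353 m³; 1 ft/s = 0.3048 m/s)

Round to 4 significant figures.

76.18 ft/s → 23.2197 m/s
d = v × t = 23.2197 × 1018 = 23637.7 m
1.638×10⁴ yd/qt → 1.58269×10⁷ m/m³
V = d / (distance per unit fuel) = 23637.7 / 1.58269×10⁷ = 0.00149351 m³
In qt: 0.00149351 / 0.000946353 = 1.57817 qt

1.578 qt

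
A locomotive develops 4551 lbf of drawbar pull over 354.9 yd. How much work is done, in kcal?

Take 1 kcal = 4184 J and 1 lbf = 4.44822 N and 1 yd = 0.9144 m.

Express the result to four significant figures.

4551 lbf × 4.44822 = 20243.8 N
354.9 yd × 0.9144 = 324.521 m
W = F × d = 20243.8 N × 324.521 m = 6.56954×10⁶ J
6.56954×10⁶ J ÷ (4184 J/kcal) = 1570.16 kcal

1570 kcal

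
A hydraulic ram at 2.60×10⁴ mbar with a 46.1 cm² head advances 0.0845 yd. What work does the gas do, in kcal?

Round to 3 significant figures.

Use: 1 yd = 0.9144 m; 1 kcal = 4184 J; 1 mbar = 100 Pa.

0.221 kcal

2.60×10⁴ mbar → 2.6×10⁶ Pa
46.1 cm² → 0.00461 m²
F = P × A = 2.6×10⁶ × 0.00461 = 11986 N
0.0845 yd → 0.0772668 m
W = F × d = 11986 × 0.0772668 = 926.12 J
In kcal: 926.12 / 4184 = 0.221348 kcal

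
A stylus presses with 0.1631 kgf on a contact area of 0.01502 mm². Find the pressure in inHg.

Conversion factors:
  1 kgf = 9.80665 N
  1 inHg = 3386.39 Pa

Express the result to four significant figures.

3.145×10⁴ inHg

0.1631 kgf × 9.80665 = 1.59946 N
0.01502 mm² × 10⁻⁶ = 1.502×10⁻⁸ m²
P = F / A = 1.59946 N / 1.502×10⁻⁸ m² = 1.06489×10⁸ Pa
1.06489×10⁸ Pa ÷ (3386.39 Pa/inHg) = 31446.2 inHg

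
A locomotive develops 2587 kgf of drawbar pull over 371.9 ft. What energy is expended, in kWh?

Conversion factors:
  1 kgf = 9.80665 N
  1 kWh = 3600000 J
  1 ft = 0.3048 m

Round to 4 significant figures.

0.7988 kWh

2587 kgf × 9.80665 = 25369.8 N
371.9 ft × 0.3048 = 113.355 m
W = F × d = 25369.8 N × 113.355 m = 2.87579×10⁶ J
2.87579×10⁶ J ÷ (3600000 J/kWh) = 0.798831 kWh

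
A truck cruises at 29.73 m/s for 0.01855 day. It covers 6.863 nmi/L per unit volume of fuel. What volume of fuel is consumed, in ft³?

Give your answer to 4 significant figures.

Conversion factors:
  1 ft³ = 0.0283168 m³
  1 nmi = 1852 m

0.1324 ft³

0.01855 day → 1602.72 s
d = v × t = 29.73 × 1602.72 = 47648.9 m
6.863 nmi/L → 1.27103×10⁷ m/m³
V = d / (distance per unit fuel) = 47648.9 / 1.27103×10⁷ = 0.00374884 m³
In ft³: 0.00374884 / 0.0283168 = 0.132389 ft³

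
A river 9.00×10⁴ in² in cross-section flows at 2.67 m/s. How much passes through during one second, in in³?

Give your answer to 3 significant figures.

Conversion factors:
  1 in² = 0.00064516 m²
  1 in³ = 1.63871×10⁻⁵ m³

9.00×10⁴ in² × 0.00064516 → 58.0644 m²
V = v × A × t = 2.67 m/s × 58.0644 m² × 1 s = 155.032 m³
155.032 m³ ÷ (1.63871×10⁻⁵ m³/in³) = 9.46061×10⁶ in³

9.46×10⁶ in³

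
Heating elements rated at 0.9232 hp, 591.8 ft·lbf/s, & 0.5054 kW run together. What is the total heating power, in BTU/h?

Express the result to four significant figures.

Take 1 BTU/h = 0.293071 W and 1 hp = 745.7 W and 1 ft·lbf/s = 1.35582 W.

6811 BTU/h

0.9232 hp × 745.7 → 688.43 W
591.8 ft·lbf/s × 1.35582 → 802.374 W
0.5054 kW × 1000 → 505.4 W
Sum: 688.43 + 802.374 + 505.4 = 1996.2 W
In BTU/h: 1996.2 / 0.293071 = 6811.32 BTU/h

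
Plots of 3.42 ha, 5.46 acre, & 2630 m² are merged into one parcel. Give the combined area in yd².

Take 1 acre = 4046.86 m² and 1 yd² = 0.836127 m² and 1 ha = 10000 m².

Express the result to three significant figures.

3.42 ha × 10000 → 34200 m²
5.46 acre × 4046.86 → 22095.9 m²
2630 m² (already m²)
Sum: 34200 + 22095.9 + 2630 = 58925.9 m²
In yd²: 58925.9 / 0.836127 = 70474.8 yd²

7.05×10⁴ yd²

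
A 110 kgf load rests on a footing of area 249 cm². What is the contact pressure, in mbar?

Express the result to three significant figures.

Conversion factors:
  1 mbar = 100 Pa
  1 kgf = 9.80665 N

110 kgf × 9.80665 → 1078.73 N
249 cm² × 0.0001 → 0.0249 m²
P = F / A = 1078.73 N / 0.0249 m² = 43322.5 Pa
43322.5 Pa ÷ (100 Pa/mbar) = 433.225 mbar

433 mbar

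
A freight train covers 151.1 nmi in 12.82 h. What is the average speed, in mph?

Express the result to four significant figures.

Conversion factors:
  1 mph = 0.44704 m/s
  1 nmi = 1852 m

151.1 nmi × 1852 = 279837 m
12.82 h × 3600 = 46152 s
v = d / t = 279837 m / 46152 s = 6.06338 m/s
6.06338 m/s ÷ (0.44704 m/s/mph) = 13.5634 mph

13.56 mph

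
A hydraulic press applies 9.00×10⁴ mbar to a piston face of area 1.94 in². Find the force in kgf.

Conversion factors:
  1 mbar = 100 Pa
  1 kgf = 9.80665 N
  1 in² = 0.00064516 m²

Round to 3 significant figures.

1150 kgf

9.00×10⁴ mbar × 100 = 9×10⁶ Pa
1.94 in² × 0.00064516 = 0.00125161 m²
F = P × A = 9×10⁶ Pa × 0.00125161 m² = 11264.5 N
11264.5 N ÷ (9.80665 N/kgf) = 1148.66 kgf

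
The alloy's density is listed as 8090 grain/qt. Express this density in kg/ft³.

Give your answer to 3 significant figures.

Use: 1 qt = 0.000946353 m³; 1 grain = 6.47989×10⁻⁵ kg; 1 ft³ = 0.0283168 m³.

15.7 kg/ft³

8090 grain/qt × 6.47989×10⁻⁵ kg/grain ÷ 0.000946353 m³/qt = 553.94 kg/m³
553.94 kg/m³ × 0.0283168 m³/ft³ = 15.6858 kg/ft³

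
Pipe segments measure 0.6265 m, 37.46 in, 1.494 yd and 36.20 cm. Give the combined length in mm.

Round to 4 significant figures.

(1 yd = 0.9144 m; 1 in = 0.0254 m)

0.6265 m (already m)
37.46 in × 0.0254 = 0.951484 m
1.494 yd × 0.9144 = 1.36611 m
36.20 cm × 0.01 = 0.362 m
Total: 0.6265 + 0.951484 + 1.36611 + 0.362 = 3.30609 m
In mm: 3.30609 / 0.001 = 3306.09 mm

3306 mm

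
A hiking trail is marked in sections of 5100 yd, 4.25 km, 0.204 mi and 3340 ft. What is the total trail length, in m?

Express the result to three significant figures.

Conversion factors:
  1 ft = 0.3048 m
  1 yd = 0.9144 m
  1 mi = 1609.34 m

5100 yd × 0.9144 = 4663.44 m
4.25 km × 1000 = 4250 m
0.204 mi × 1609.34 = 328.305 m
3340 ft × 0.3048 = 1018.03 m
Sum: 4663.44 + 4250 + 328.305 + 1018.03 = 10259.8 m

1.03×10⁴ m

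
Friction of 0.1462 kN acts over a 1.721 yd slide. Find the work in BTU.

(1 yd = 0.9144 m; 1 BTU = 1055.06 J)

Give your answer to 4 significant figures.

0.1462 kN × 1000 = 146.2 N
1.721 yd × 0.9144 = 1.57368 m
W = F × d = 146.2 N × 1.57368 m = 230.072 J
230.072 J ÷ (1055.06 J/BTU) = 0.218065 BTU

0.2181 BTU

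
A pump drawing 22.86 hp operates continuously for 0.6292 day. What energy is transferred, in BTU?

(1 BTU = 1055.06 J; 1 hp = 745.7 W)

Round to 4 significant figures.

8.783×10⁵ BTU

22.86 hp × 745.7 = 17046.7 W
0.6292 day × 86400 = 54362.9 s
E = P × t = 17046.7 W × 54362.9 s = 9.26708×10⁸ J
9.26708×10⁸ J ÷ (1055.06 J/BTU) = 878346 BTU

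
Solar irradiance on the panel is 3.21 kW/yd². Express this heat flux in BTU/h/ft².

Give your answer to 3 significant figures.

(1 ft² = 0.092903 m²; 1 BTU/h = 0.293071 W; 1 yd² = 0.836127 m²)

1220 BTU/h/ft²

3.21 kW/yd² × 1000 W/kW ÷ 0.836127 m²/yd² = 3839.13 W/m²
3839.13 W/m² ÷ 0.293071 W/BTU/h × 0.092903 m²/ft² = 1217 BTU/h/ft²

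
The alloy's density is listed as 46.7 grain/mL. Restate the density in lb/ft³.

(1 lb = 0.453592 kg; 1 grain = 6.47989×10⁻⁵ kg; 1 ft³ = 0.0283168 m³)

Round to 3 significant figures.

189 lb/ft³

46.7 grain/mL × 6.47989×10⁻⁵ kg/grain ÷ 10⁻⁶ m³/mL = 3026.11 kg/m³
3026.11 kg/m³ ÷ 0.453592 kg/lb × 0.0283168 m³/ft³ = 188.914 lb/ft³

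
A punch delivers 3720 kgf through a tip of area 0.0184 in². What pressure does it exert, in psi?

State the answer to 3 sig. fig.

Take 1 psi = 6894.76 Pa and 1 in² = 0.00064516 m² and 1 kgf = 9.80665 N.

4.46×10⁵ psi

3720 kgf × 9.80665 = 36480.7 N
0.0184 in² × 0.00064516 = 1.18709×10⁻⁵ m²
P = F / A = 36480.7 N / 1.18709×10⁻⁵ m² = 3.07312×10⁹ Pa
3.07312×10⁹ Pa ÷ (6894.76 Pa/psi) = 445718 psi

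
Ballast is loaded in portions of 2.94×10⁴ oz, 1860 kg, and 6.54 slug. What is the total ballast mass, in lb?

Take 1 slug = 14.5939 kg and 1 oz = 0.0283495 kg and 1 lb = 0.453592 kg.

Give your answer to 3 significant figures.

6150 lb

2.94×10⁴ oz × 0.0283495 → 833.475 kg
1860 kg (already kg)
6.54 slug × 14.5939 → 95.4441 kg
Combined: 833.475 + 1860 + 95.4441 = 2788.92 kg
In lb: 2788.92 / 0.453592 = 6148.52 lb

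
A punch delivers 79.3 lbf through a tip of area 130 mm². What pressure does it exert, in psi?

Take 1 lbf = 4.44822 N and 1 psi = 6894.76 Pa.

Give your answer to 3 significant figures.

79.3 lbf × 4.44822 → 352.744 N
130 mm² × 10⁻⁶ → 1.3×10⁻⁴ m²
P = F / A = 352.744 N / 1.3×10⁻⁴ m² = 2.71342×10⁶ Pa
2.71342×10⁶ Pa ÷ (6894.76 Pa/psi) = 393.548 psi

394 psi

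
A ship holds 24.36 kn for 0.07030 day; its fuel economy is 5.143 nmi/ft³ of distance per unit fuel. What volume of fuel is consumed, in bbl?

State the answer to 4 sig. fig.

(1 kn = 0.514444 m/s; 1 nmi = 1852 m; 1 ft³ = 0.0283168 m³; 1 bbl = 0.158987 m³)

24.36 kn → 12.5319 m/s
0.07030 day → 6073.92 s
d = v × t = 12.5319 × 6073.92 = 76117.8 m
5.143 nmi/ft³ → 336367 m/m³
V = d / (distance per unit fuel) = 76117.8 / 336367 = 0.226294 m³
In bbl: 0.226294 / 0.158987 = 1.42335 bbl

1.423 bbl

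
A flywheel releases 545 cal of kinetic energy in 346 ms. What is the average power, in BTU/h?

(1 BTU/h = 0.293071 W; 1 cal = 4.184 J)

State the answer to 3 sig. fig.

2.25×10⁴ BTU/h

545 cal × 4.184 = 2280.28 J
346 ms × 0.001 = 0.346 s
P = E / t = 2280.28 J / 0.346 s = 6590.4 W
6590.4 W ÷ (0.293071 W/BTU/h) = 22487.4 BTU/h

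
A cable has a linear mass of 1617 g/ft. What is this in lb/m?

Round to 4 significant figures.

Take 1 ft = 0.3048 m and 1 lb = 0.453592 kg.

11.70 lb/m

1617 g/ft × 0.001 kg/g ÷ 0.3048 m/ft = 5.30512 kg/m
5.30512 kg/m ÷ 0.453592 kg/lb = 11.6958 lb/m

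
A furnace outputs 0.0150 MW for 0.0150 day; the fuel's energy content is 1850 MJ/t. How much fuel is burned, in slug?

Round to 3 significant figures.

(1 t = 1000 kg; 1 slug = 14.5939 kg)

0.0150 MW → 15000 W
0.0150 day → 1296 s
E = P × t = 15000 × 1296 = 1.944×10⁷ J
1850 MJ/t → 1.85×10⁶ J/kg
m = E / e_s = 1.944×10⁷ / 1.85×10⁶ = 10.5081 kg
In slug: 10.5081 / 14.5939 = 0.720034 slug

0.720 slug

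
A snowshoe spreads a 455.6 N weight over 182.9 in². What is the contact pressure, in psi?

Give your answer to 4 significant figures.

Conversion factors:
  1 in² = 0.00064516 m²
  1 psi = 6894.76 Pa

0.5600 psi

182.9 in² × 0.00064516 → 0.118 m²
P = F / A = 455.6 N / 0.118 m² = 3861.02 Pa
3861.02 Pa ÷ (6894.76 Pa/psi) = 0.559993 psi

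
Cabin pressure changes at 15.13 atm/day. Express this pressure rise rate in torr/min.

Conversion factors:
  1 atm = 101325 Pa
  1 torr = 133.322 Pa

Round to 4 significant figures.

7.985 torr/min

15.13 atm/day × 101325 Pa/atm ÷ 86400 s/day = 17.7436 Pa/s
17.7436 Pa/s ÷ 133.322 Pa/torr × 60 s/min = 7.9853 torr/min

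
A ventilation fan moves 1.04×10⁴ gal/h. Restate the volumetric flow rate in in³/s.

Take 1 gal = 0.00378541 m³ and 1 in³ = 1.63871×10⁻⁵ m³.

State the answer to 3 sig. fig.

667 in³/s

1.04×10⁴ gal/h × 0.00378541 m³/gal ÷ 3600 s/h = 0.0109356 m³/s
0.0109356 m³/s ÷ 1.63871×10⁻⁵ m³/in³ = 667.33 in³/s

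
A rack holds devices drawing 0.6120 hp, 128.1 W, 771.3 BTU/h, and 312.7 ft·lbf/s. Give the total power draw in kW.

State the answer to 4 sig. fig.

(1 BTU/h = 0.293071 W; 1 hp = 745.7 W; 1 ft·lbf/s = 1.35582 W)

1.234 kW

0.6120 hp × 745.7 → 456.368 W
128.1 W (already W)
771.3 BTU/h × 0.293071 → 226.046 W
312.7 ft·lbf/s × 1.35582 → 423.965 W
Sum: 456.368 + 128.1 + 226.046 + 423.965 = 1234.48 W
In kW: 1234.48 / 1000 = 1.23448 kW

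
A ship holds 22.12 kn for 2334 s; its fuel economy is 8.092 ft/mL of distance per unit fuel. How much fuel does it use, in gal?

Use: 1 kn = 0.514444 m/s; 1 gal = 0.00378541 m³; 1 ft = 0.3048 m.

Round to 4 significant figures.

2.845 gal

22.12 kn → 11.3795 m/s
d = v × t = 11.3795 × 2334 = 26559.8 m
8.092 ft/mL → 2.46644×10⁶ m/m³
V = d / (distance per unit fuel) = 26559.8 / 2.46644×10⁶ = 0.0107685 m³
In gal: 0.0107685 / 0.00378541 = 2.84474 gal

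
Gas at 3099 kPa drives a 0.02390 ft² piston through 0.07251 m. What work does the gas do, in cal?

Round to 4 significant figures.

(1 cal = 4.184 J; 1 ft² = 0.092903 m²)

3099 kPa → 3.099×10⁶ Pa
0.02390 ft² → 0.00222038 m²
F = P × A = 3.099×10⁶ × 0.00222038 = 6880.96 N
W = F × d = 6880.96 × 0.07251 = 498.938 J
In cal: 498.938 / 4.184 = 119.249 cal

119.2 cal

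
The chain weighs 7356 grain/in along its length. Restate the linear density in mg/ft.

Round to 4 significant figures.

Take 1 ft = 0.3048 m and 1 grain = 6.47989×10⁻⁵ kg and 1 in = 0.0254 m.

5.720×10⁶ mg/ft

7356 grain/in × 6.47989×10⁻⁵ kg/grain ÷ 0.0254 m/in = 18.7662 kg/m
18.7662 kg/m ÷ 10⁻⁶ kg/mg × 0.3048 m/ft = 5.71994×10⁶ mg/ft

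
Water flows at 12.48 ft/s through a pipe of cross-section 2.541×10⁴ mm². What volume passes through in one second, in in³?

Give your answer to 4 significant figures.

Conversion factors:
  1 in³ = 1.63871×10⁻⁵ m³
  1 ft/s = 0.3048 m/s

5898 in³

12.48 ft/s × 0.3048 = 3.8039 m/s
2.541×10⁴ mm² × 10⁻⁶ = 0.02541 m²
V = v × A × t = 3.8039 m/s × 0.02541 m² × 1 s = 0.0966571 m³
0.0966571 m³ ÷ (1.63871×10⁻⁵ m³/in³) = 5898.37 in³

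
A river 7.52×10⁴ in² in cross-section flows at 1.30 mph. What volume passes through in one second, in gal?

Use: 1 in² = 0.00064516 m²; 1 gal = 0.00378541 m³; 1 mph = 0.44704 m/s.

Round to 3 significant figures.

1.30 mph × 0.44704 → 0.581152 m/s
7.52×10⁴ in² × 0.00064516 → 48.516 m²
V = v × A × t = 0.581152 m/s × 48.516 m² × 1 s = 28.1952 m³
28.1952 m³ ÷ (0.00378541 m³/gal) = 7448.39 gal

7450 gal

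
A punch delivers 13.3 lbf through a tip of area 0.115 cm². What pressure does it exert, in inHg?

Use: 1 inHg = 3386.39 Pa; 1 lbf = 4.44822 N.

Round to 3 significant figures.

13.3 lbf × 4.44822 → 59.1613 N
0.115 cm² × 0.0001 → 1.15×10⁻⁵ m²
P = F / A = 59.1613 N / 1.15×10⁻⁵ m² = 5.14446×10⁶ Pa
5.14446×10⁶ Pa ÷ (3386.39 Pa/inHg) = 1519.16 inHg

1520 inHg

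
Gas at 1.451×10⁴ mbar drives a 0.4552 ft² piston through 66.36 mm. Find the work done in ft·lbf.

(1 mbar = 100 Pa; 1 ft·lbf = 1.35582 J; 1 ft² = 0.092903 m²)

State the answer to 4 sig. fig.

3003 ft·lbf

1.451×10⁴ mbar → 1.451×10⁶ Pa
0.4552 ft² → 0.0422894 m²
F = P × A = 1.451×10⁶ × 0.0422894 = 61361.9 N
66.36 mm → 0.06636 m
W = F × d = 61361.9 × 0.06636 = 4071.98 J
In ft·lbf: 4071.98 / 1.35582 = 3003.33 ft·lbf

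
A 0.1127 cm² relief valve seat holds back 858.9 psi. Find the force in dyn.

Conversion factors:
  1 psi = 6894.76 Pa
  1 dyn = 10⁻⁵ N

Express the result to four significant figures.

6.674×10⁶ dyn

858.9 psi × 6894.76 → 5.92191×10⁶ Pa
0.1127 cm² × 0.0001 → 1.127×10⁻⁵ m²
F = P × A = 5.92191×10⁶ Pa × 1.127×10⁻⁵ m² = 66.7399 N
66.7399 N ÷ (10⁻⁵ N/dyn) = 6.67399×10⁶ dyn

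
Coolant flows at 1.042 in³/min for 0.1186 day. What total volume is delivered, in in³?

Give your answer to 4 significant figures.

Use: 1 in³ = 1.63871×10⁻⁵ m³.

178.0 in³

1.042 in³/min → 2.84589×10⁻⁷ m³/s
0.1186 day → 10247 s
V = Q × t = 2.84589×10⁻⁷ × 10247 = 0.00291618 m³
In in³: 0.00291618 / 1.63871×10⁻⁵ = 177.956 in³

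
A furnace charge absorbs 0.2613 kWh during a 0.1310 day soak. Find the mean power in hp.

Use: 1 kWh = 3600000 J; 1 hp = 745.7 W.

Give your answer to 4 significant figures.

0.2613 kWh × 3600000 → 940680 J
0.1310 day × 86400 → 11318.4 s
P = E / t = 940680 J / 11318.4 s = 83.1107 W
83.1107 W ÷ (745.7 W/hp) = 0.111453 hp

0.1115 hp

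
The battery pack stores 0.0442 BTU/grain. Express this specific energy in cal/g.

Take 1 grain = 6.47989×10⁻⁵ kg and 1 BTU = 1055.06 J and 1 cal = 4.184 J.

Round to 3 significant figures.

0.0442 BTU/grain × 1055.06 J/BTU ÷ 6.47989×10⁻⁵ kg/grain = 719667 J/kg
719667 J/kg ÷ 4.184 J/cal × 0.001 kg/g = 172.005 cal/g

172 cal/g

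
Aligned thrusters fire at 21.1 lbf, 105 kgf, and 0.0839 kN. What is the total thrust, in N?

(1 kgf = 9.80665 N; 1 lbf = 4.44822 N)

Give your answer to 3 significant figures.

1210 N

21.1 lbf × 4.44822 = 93.8574 N
105 kgf × 9.80665 = 1029.7 N
0.0839 kN × 1000 = 83.9 N
Combined: 93.8574 + 1029.7 + 83.9 = 1207.46 N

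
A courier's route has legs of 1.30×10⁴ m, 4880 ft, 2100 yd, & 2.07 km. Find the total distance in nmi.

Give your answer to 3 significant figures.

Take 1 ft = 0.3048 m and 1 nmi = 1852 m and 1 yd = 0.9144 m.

9.98 nmi

1.30×10⁴ m (already m)
4880 ft × 0.3048 = 1487.42 m
2100 yd × 0.9144 = 1920.24 m
2.07 km × 1000 = 2070 m
Total: 13000 + 1487.42 + 1920.24 + 2070 = 18477.7 m
In nmi: 18477.7 / 1852 = 9.97716 nmi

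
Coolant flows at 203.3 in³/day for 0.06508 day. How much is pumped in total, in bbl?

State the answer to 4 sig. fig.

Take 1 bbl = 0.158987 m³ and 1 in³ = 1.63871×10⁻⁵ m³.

203.3 in³/day → 3.8559×10⁻⁸ m³/s
0.06508 day → 5622.91 s
V = Q × t = 3.8559×10⁻⁸ × 5622.91 = 2.16814×10⁻⁴ m³
In bbl: 2.16814×10⁻⁴ / 0.158987 = 0.00136372 bbl

0.001364 bbl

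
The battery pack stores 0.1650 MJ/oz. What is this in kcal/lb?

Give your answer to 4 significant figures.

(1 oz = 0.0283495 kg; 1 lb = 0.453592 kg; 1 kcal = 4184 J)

0.1650 MJ/oz × 1000000 J/MJ ÷ 0.0283495 kg/oz = 5.82021×10⁶ J/kg
5.82021×10⁶ J/kg ÷ 4184 J/kcal × 0.453592 kg/lb = 630.975 kcal/lb

631.0 kcal/lb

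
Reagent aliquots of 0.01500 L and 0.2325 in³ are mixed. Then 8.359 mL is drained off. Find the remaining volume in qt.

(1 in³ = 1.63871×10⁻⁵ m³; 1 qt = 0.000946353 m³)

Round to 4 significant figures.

0.01500 L × 0.001 = 1.5×10⁻⁵ m³
0.2325 in³ × 1.63871×10⁻⁵ = 3.81×10⁻⁶ m³
8.359 mL × 10⁻⁶ = 8.359×10⁻⁶ m³
Net: 1.5×10⁻⁵ + 3.81×10⁻⁶ − 8.359×10⁻⁶ = 1.0451×10⁻⁵ m³
In qt: 1.0451×10⁻⁵ / 0.000946353 = 0.0110434 qt

0.01104 qt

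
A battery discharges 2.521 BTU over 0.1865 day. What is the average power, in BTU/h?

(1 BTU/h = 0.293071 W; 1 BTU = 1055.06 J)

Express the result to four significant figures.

2.521 BTU × 1055.06 = 2659.81 J
0.1865 day × 86400 = 16113.6 s
P = E / t = 2659.81 J / 16113.6 s = 0.165066 W
0.165066 W ÷ (0.293071 W/BTU/h) = 0.563229 BTU/h

0.5632 BTU/h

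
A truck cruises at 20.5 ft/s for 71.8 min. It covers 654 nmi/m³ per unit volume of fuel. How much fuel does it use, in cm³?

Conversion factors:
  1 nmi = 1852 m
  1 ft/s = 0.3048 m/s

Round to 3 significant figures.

2.22×10⁴ cm³

20.5 ft/s → 6.2484 m/s
71.8 min → 4308 s
d = v × t = 6.2484 × 4308 = 26918.1 m
654 nmi/m³ → 1.21121×10⁶ m/m³
V = d / (distance per unit fuel) = 26918.1 / 1.21121×10⁶ = 0.0222241 m³
In cm³: 0.0222241 / 10⁻⁶ = 22224.1 cm³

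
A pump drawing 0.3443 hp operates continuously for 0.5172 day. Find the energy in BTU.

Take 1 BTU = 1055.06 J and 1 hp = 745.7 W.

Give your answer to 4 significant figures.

1.087×10⁴ BTU

0.3443 hp × 745.7 = 256.745 W
0.5172 day × 86400 = 44686.1 s
E = P × t = 256.745 W × 44686.1 s = 1.14729×10⁷ J
1.14729×10⁷ J ÷ (1055.06 J/BTU) = 10874.2 BTU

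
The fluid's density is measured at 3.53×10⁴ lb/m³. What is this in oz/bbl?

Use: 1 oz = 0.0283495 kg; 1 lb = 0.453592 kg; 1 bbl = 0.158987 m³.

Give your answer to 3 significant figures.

8.98×10⁴ oz/bbl

3.53×10⁴ lb/m³ × 0.453592 kg/lb = 16011.8 kg/m³
16011.8 kg/m³ ÷ 0.0283495 kg/oz × 0.158987 m³/bbl = 89795.9 oz/bbl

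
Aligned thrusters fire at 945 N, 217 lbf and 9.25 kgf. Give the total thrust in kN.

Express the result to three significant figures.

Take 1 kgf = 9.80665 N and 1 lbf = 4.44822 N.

2.00 kN

945 N (already N)
217 lbf × 4.44822 → 965.264 N
9.25 kgf × 9.80665 → 90.7115 N
Combined: 945 + 965.264 + 90.7115 = 2000.98 N
In kN: 2000.98 / 1000 = 2.00098 kN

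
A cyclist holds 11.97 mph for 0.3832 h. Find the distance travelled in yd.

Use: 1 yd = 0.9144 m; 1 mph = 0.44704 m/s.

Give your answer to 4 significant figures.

8073 yd

11.97 mph × 0.44704 = 5.35107 m/s
0.3832 h × 3600 = 1379.52 s
d = v × t = 5.35107 m/s × 1379.52 s = 7381.91 m
7381.91 m ÷ (0.9144 m/yd) = 8072.95 yd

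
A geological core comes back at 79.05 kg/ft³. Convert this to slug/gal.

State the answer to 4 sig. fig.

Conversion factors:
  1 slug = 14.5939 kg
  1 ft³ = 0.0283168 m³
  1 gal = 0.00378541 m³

0.7241 slug/gal

79.05 kg/ft³ ÷ 0.0283168 m³/ft³ = 2791.63 kg/m³
2791.63 kg/m³ ÷ 14.5939 kg/slug × 0.00378541 m³/gal = 0.724101 slug/gal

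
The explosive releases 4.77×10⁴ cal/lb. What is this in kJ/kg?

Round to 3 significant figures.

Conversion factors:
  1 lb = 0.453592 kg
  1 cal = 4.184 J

440 kJ/kg

4.77×10⁴ cal/lb × 4.184 J/cal ÷ 0.453592 kg/lb = 439992 J/kg
439992 J/kg ÷ 1000 J/kJ = 439.992 kJ/kg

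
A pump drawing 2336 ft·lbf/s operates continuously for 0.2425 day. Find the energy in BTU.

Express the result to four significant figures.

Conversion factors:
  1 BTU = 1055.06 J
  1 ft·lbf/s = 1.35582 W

6.290×10⁴ BTU

2336 ft·lbf/s × 1.35582 → 3167.2 W
0.2425 day × 86400 → 20952 s
E = P × t = 3167.2 W × 20952 s = 6.63592×10⁷ J
6.63592×10⁷ J ÷ (1055.06 J/BTU) = 62896.1 BTU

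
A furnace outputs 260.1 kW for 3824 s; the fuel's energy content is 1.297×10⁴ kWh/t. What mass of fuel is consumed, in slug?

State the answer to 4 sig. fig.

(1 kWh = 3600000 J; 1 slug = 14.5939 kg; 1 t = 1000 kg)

1.460 slug

260.1 kW → 260100 W
E = P × t = 260100 × 3824 = 9.94622×10⁸ J
1.297×10⁴ kWh/t → 4.6692×10⁷ J/kg
m = E / e_s = 9.94622×10⁸ / 4.6692×10⁷ = 21.3018 kg
In slug: 21.3018 / 14.5939 = 1.45964 slug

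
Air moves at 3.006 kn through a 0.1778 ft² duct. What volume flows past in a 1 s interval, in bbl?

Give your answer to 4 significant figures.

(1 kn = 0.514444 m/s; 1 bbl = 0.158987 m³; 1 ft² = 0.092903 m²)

3.006 kn × 0.514444 = 1.54642 m/s
0.1778 ft² × 0.092903 = 0.0165182 m²
V = v × A × t = 1.54642 m/s × 0.0165182 m² × 1 s = 0.0255441 m³
0.0255441 m³ ÷ (0.158987 m³/bbl) = 0.160668 bbl

0.1607 bbl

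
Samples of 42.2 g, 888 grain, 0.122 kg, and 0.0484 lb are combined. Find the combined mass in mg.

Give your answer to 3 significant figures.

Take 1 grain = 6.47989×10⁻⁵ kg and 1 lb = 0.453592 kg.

42.2 g × 0.001 = 0.0422 kg
888 grain × 6.47989×10⁻⁵ = 0.0575414 kg
0.122 kg (already kg)
0.0484 lb × 0.453592 = 0.0219539 kg
Sum: 0.0422 + 0.0575414 + 0.122 + 0.0219539 = 0.243695 kg
In mg: 0.243695 / 10⁻⁶ = 243695 mg

2.44×10⁵ mg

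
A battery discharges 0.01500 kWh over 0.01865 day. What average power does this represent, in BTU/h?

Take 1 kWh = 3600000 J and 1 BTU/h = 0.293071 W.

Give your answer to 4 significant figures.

0.01500 kWh × 3600000 = 54000 J
0.01865 day × 86400 = 1611.36 s
P = E / t = 54000 J / 1611.36 s = 33.5121 W
33.5121 W ÷ (0.293071 W/BTU/h) = 114.348 BTU/h

114.3 BTU/h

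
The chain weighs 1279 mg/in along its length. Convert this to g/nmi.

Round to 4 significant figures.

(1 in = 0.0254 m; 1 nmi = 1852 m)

1279 mg/in × 10⁻⁶ kg/mg ÷ 0.0254 m/in = 0.0503543 kg/m
0.0503543 kg/m ÷ 0.001 kg/g × 1852 m/nmi = 93256.2 g/nmi

9.326×10⁴ g/nmi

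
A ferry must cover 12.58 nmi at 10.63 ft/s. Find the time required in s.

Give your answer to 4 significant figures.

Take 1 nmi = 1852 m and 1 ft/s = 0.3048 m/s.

7191 s

12.58 nmi × 1852 → 23298.2 m
10.63 ft/s × 0.3048 → 3.24002 m/s
t = d / v = 23298.2 m / 3.24002 m/s = 7190.76 s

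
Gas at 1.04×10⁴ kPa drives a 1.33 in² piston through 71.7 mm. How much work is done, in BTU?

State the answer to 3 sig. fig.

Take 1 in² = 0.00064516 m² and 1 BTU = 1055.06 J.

1.04×10⁴ kPa → 1.04×10⁷ Pa
1.33 in² → 8.58063×10⁻⁴ m²
F = P × A = 1.04×10⁷ × 8.58063×10⁻⁴ = 8923.86 N
71.7 mm → 0.0717 m
W = F × d = 8923.86 × 0.0717 = 639.841 J
In BTU: 639.841 / 1055.06 = 0.60645 BTU

0.606 BTU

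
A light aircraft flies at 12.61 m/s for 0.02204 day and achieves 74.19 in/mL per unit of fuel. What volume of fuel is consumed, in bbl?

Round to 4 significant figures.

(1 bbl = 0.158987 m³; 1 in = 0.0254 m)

0.02204 day → 1904.26 s
d = v × t = 12.61 × 1904.26 = 24012.7 m
74.19 in/mL → 1.88443×10⁶ m/m³
V = d / (distance per unit fuel) = 24012.7 / 1.88443×10⁶ = 0.0127427 m³
In bbl: 0.0127427 / 0.158987 = 0.0801493 bbl

0.08015 bbl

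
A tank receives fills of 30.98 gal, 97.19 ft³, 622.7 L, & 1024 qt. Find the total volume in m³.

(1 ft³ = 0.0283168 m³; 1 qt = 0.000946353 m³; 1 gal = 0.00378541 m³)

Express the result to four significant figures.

30.98 gal × 0.00378541 → 0.117272 m³
97.19 ft³ × 0.0283168 → 2.75211 m³
622.7 L × 0.001 → 0.6227 m³
1024 qt × 0.000946353 → 0.969065 m³
Sum: 0.117272 + 2.75211 + 0.6227 + 0.969065 = 4.46115 m³

4.461 m³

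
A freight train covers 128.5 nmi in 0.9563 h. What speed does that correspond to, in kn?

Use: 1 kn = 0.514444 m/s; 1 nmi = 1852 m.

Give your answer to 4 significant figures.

134.4 kn

128.5 nmi × 1852 → 237982 m
0.9563 h × 3600 → 3442.68 s
v = d / t = 237982 m / 3442.68 s = 69.127 m/s
69.127 m/s ÷ (0.514444 m/s/kn) = 134.372 kn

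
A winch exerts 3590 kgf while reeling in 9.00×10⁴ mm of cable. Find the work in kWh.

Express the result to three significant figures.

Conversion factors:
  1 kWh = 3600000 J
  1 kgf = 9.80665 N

3590 kgf × 9.80665 = 35205.9 N
9.00×10⁴ mm × 0.001 = 90 m
W = F × d = 35205.9 N × 90 m = 3.16853×10⁶ J
3.16853×10⁶ J ÷ (3600000 J/kWh) = 0.880147 kWh

0.880 kWh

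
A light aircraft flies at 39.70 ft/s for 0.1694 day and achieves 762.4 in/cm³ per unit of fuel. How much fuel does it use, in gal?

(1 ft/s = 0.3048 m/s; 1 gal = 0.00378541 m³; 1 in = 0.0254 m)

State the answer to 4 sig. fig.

2.416 gal

39.70 ft/s → 12.1006 m/s
0.1694 day → 14636.2 s
d = v × t = 12.1006 × 14636.2 = 177107 m
762.4 in/cm³ → 1.9365×10⁷ m/m³
V = d / (distance per unit fuel) = 177107 / 1.9365×10⁷ = 0.00914573 m³
In gal: 0.00914573 / 0.00378541 = 2.41605 gal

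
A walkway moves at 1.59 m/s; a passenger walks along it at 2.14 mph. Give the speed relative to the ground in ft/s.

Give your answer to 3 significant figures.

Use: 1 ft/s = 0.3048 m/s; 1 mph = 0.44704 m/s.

8.36 ft/s

1.59 m/s (already m/s)
2.14 mph × 0.44704 = 0.956666 m/s
Combined: 1.59 + 0.956666 = 2.54667 m/s
In ft/s: 2.54667 / 0.3048 = 8.35522 ft/s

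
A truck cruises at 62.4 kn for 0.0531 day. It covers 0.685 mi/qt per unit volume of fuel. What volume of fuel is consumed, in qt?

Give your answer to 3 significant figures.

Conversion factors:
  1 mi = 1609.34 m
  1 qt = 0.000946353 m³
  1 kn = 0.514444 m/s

62.4 kn → 32.1013 m/s
0.0531 day → 4587.84 s
d = v × t = 32.1013 × 4587.84 = 147276 m
0.685 mi/qt → 1.16489×10⁶ m/m³
V = d / (distance per unit fuel) = 147276 / 1.16489×10⁶ = 0.126429 m³
In qt: 0.126429 / 0.000946353 = 133.596 qt

134 qt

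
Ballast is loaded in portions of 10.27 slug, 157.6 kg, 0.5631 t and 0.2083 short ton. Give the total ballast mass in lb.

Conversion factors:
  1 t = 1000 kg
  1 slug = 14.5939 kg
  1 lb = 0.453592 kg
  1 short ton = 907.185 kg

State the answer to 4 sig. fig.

2336 lb

10.27 slug × 14.5939 = 149.879 kg
157.6 kg (already kg)
0.5631 t × 1000 = 563.1 kg
0.2083 short ton × 907.185 = 188.967 kg
Sum: 149.879 + 157.6 + 563.1 + 188.967 = 1059.55 kg
In lb: 1059.55 / 0.453592 = 2335.91 lb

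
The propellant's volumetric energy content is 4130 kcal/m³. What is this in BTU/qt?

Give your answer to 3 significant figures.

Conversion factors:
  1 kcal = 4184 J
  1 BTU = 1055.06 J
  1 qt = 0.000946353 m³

4130 kcal/m³ × 4184 J/kcal = 1.72799×10⁷ J/m³
1.72799×10⁷ J/m³ ÷ 1055.06 J/BTU × 0.000946353 m³/qt = 15.4995 BTU/qt

15.5 BTU/qt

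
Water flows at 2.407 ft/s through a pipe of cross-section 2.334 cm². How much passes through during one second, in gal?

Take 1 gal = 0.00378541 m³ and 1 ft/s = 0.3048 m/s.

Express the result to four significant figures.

2.407 ft/s × 0.3048 = 0.733654 m/s
2.334 cm² × 0.0001 = 2.334×10⁻⁴ m²
V = v × A × t = 0.733654 m/s × 2.334×10⁻⁴ m² × 1 s = 1.71235×10⁻⁴ m³
1.71235×10⁻⁴ m³ ÷ (0.00378541 m³/gal) = 0.0452355 gal

0.04524 gal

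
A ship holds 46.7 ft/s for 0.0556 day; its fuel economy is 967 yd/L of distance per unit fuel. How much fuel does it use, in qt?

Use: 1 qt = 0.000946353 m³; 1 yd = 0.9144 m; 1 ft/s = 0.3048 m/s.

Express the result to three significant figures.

46.7 ft/s → 14.2342 m/s
0.0556 day → 4803.84 s
d = v × t = 14.2342 × 4803.84 = 68378.8 m
967 yd/L → 884225 m/m³
V = d / (distance per unit fuel) = 68378.8 / 884225 = 0.0773319 m³
In qt: 0.0773319 / 0.000946353 = 81.7157 qt

81.7 qt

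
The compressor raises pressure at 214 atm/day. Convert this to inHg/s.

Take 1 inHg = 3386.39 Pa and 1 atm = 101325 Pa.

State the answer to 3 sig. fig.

0.0741 inHg/s

214 atm/day × 101325 Pa/atm ÷ 86400 s/day = 250.967 Pa/s
250.967 Pa/s ÷ 3386.39 Pa/inHg = 0.0741105 inHg/s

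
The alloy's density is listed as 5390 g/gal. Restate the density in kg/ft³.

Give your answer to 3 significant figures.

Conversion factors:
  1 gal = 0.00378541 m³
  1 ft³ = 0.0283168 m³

5390 g/gal × 0.001 kg/g ÷ 0.00378541 m³/gal = 1423.89 kg/m³
1423.89 kg/m³ × 0.0283168 m³/ft³ = 40.32 kg/ft³

40.3 kg/ft³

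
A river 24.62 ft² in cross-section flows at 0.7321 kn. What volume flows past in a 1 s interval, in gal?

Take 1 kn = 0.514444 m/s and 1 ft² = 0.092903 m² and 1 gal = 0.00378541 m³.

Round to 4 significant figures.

0.7321 kn × 0.514444 = 0.376624 m/s
24.62 ft² × 0.092903 = 2.28727 m²
V = v × A × t = 0.376624 m/s × 2.28727 m² × 1 s = 0.861441 m³
0.861441 m³ ÷ (0.00378541 m³/gal) = 227.569 gal

227.6 gal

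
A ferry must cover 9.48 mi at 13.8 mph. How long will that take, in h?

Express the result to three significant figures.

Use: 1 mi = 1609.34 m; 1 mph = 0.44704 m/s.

9.48 mi × 1609.34 → 15256.5 m
13.8 mph × 0.44704 → 6.16915 m/s
t = d / v = 15256.5 m / 6.16915 m/s = 2473.03 s
2473.03 s ÷ (3600 s/h) = 0.686953 h

0.687 h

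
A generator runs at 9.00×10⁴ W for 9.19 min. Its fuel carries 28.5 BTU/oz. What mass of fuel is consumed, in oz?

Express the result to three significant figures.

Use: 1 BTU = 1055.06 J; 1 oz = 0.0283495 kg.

9.19 min → 551.4 s
E = P × t = 90000 × 551.4 = 4.9626×10⁷ J
28.5 BTU/oz → 1.06066×10⁶ J/kg
m = E / e_s = 4.9626×10⁷ / 1.06066×10⁶ = 46.7878 kg
In oz: 46.7878 / 0.0283495 = 1650.39 oz

1650 oz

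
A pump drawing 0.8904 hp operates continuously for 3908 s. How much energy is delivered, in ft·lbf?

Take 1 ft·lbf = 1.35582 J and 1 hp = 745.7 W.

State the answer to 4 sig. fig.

0.8904 hp × 745.7 → 663.971 W
E = P × t = 663.971 W × 3908 s = 2.5948×10⁶ J
2.5948×10⁶ J ÷ (1.35582 J/ft·lbf) = 1.91382×10⁶ ft·lbf

1.914×10⁶ ft·lbf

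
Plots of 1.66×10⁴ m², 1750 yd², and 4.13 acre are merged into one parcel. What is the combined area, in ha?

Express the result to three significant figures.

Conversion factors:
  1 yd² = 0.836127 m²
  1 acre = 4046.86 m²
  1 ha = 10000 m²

3.48 ha

1.66×10⁴ m² (already m²)
1750 yd² × 0.836127 = 1463.22 m²
4.13 acre × 4046.86 = 16713.5 m²
Sum: 16600 + 1463.22 + 16713.5 = 34776.7 m²
In ha: 34776.7 / 10000 = 3.47767 ha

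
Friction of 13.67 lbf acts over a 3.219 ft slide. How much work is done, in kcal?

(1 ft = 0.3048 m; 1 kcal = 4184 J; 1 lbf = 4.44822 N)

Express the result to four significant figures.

13.67 lbf × 4.44822 → 60.8072 N
3.219 ft × 0.3048 → 0.981151 m
W = F × d = 60.8072 N × 0.981151 m = 59.661 J
59.661 J ÷ (4184 J/kcal) = 0.0142593 kcal

0.01426 kcal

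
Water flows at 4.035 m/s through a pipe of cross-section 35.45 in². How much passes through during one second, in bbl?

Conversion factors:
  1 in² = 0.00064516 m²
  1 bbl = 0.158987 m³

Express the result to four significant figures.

35.45 in² × 0.00064516 → 0.0228709 m²
V = v × A × t = 4.035 m/s × 0.0228709 m² × 1 s = 0.0922841 m³
0.0922841 m³ ÷ (0.158987 m³/bbl) = 0.580451 bbl

0.5805 bbl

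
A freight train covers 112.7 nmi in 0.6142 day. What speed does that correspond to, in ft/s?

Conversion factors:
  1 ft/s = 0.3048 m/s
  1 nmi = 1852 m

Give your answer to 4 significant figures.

112.7 nmi × 1852 → 208720 m
0.6142 day × 86400 → 53066.9 s
v = d / t = 208720 m / 53066.9 s = 3.93315 m/s
3.93315 m/s ÷ (0.3048 m/s/ft/s) = 12.904 ft/s

12.90 ft/s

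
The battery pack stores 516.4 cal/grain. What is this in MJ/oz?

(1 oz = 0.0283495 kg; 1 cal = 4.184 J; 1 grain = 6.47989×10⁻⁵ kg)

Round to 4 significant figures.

516.4 cal/grain × 4.184 J/cal ÷ 6.47989×10⁻⁵ kg/grain = 3.33434×10⁷ J/kg
3.33434×10⁷ J/kg ÷ 1000000 J/MJ × 0.0283495 kg/oz = 0.945269 MJ/oz

0.9453 MJ/oz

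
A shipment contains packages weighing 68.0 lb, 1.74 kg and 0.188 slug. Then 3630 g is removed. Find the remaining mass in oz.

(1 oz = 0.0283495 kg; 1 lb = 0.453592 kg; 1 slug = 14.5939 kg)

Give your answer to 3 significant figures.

68.0 lb × 0.453592 = 30.8443 kg
1.74 kg (already kg)
0.188 slug × 14.5939 = 2.74365 kg
3630 g × 0.001 = 3.63 kg
Sum: 30.8443 + 1.74 + 2.74365 − 3.63 = 31.698 kg
In oz: 31.698 / 0.0283495 = 1118.11 oz

1120 oz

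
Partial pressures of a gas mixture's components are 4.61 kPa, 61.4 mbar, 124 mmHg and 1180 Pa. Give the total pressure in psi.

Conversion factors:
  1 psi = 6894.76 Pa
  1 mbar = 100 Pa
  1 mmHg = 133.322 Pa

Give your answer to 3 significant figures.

4.13 psi

4.61 kPa × 1000 → 4610 Pa
61.4 mbar × 100 → 6140 Pa
124 mmHg × 133.322 → 16531.9 Pa
1180 Pa (already Pa)
Sum: 4610 + 6140 + 16531.9 + 1180 = 28461.9 Pa
In psi: 28461.9 / 6894.76 = 4.12805 psi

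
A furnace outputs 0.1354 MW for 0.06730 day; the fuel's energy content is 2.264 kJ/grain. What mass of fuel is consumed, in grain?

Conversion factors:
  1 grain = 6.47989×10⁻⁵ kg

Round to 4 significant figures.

3.478×10⁵ grain

0.1354 MW → 135400 W
0.06730 day → 5814.72 s
E = P × t = 135400 × 5814.72 = 7.87313×10⁸ J
2.264 kJ/grain → 3.49389×10⁷ J/kg
m = E / e_s = 7.87313×10⁸ / 3.49389×10⁷ = 22.534 kg
In grain: 22.534 / 6.47989×10⁻⁵ = 347753 grain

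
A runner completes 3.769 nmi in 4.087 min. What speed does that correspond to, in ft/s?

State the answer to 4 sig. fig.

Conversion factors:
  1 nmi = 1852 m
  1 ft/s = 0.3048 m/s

3.769 nmi × 1852 → 6980.19 m
4.087 min × 60 → 245.22 s
v = d / t = 6980.19 m / 245.22 s = 28.465 m/s
28.465 m/s ÷ (0.3048 m/s/ft/s) = 93.3891 ft/s

93.39 ft/s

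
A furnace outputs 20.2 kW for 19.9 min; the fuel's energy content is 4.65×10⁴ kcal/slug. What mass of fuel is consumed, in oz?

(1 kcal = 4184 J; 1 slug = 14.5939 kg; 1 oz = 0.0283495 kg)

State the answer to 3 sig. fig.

20.2 kW → 20200 W
19.9 min → 1194 s
E = P × t = 20200 × 1194 = 2.41188×10⁷ J
4.65×10⁴ kcal/slug → 1.33313×10⁷ J/kg
m = E / e_s = 2.41188×10⁷ / 1.33313×10⁷ = 1.80919 kg
In oz: 1.80919 / 0.0283495 = 63.8174 oz

63.8 oz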